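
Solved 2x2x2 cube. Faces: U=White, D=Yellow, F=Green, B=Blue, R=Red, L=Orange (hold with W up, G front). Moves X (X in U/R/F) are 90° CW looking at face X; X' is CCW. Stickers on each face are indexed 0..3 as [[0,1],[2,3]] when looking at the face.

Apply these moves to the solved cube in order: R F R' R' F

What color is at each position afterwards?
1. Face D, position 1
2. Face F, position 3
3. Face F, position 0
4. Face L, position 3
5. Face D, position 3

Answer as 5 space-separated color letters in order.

Answer: R W Y G O

Derivation:
After move 1 (R): R=RRRR U=WGWG F=GYGY D=YBYB B=WBWB
After move 2 (F): F=GGYY U=WGOO R=WRGR D=RRYB L=OYOB
After move 3 (R'): R=RRWG U=WWOW F=GGYO D=RGYY B=BBRB
After move 4 (R'): R=RGRW U=WROB F=GWYW D=RGYO B=YBGB
After move 5 (F): F=YGWW U=WRBY R=OGBW D=RRYO L=OROG
Query 1: D[1] = R
Query 2: F[3] = W
Query 3: F[0] = Y
Query 4: L[3] = G
Query 5: D[3] = O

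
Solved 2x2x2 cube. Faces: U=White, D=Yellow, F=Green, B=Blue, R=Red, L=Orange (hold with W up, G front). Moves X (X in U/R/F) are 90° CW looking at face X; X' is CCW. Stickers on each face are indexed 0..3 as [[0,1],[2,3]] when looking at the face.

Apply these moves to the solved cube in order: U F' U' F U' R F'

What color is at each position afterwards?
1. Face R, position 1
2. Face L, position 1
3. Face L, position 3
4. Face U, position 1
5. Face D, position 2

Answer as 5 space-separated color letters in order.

Answer: R W W G Y

Derivation:
After move 1 (U): U=WWWW F=RRGG R=BBRR B=OOBB L=GGOO
After move 2 (F'): F=RGRG U=WWBR R=YBYR D=GOYY L=GWOW
After move 3 (U'): U=WRWB F=GWRG R=RGYR B=YBBB L=OOOW
After move 4 (F): F=RGGW U=WRWO R=WGBR D=YRYY L=OGOO
After move 5 (U'): U=ROWW F=OGGW R=RGBR B=WGBB L=YBOO
After move 6 (R): R=BRRG U=RGWW F=ORGY D=YBYW B=WGOB
After move 7 (F'): F=RYOG U=RGBR R=BRYG D=BOYW L=YWOW
Query 1: R[1] = R
Query 2: L[1] = W
Query 3: L[3] = W
Query 4: U[1] = G
Query 5: D[2] = Y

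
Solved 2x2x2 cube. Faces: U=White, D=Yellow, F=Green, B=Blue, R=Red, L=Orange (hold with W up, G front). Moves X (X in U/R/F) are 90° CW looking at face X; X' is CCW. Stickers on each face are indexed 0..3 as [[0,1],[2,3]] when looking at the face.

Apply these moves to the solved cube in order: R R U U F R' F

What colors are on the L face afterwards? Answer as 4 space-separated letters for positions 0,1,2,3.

After move 1 (R): R=RRRR U=WGWG F=GYGY D=YBYB B=WBWB
After move 2 (R): R=RRRR U=WYWY F=GBGB D=YWYW B=GBGB
After move 3 (U): U=WWYY F=RRGB R=GBRR B=OOGB L=GBOO
After move 4 (U): U=YWYW F=GBGB R=OORR B=GBGB L=RROO
After move 5 (F): F=GGBB U=YWOR R=YOWR D=ROYW L=RYOW
After move 6 (R'): R=ORYW U=YGOG F=GWBR D=RGYB B=WBOB
After move 7 (F): F=BGRW U=YGWY R=ORGW D=YOYB L=RROG
Query: L face = RROG

Answer: R R O G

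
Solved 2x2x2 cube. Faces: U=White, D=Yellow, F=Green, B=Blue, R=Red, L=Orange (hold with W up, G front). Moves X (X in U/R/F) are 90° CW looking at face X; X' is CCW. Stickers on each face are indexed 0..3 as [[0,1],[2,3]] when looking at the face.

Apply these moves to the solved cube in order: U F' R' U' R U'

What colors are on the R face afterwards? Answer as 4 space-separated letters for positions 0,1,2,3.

Answer: G G Y W

Derivation:
After move 1 (U): U=WWWW F=RRGG R=BBRR B=OOBB L=GGOO
After move 2 (F'): F=RGRG U=WWBR R=YBYR D=GOYY L=GWOW
After move 3 (R'): R=BRYY U=WBBO F=RWRR D=GGYG B=YOOB
After move 4 (U'): U=BOWB F=GWRR R=RWYY B=BROB L=YOOW
After move 5 (R): R=YRYW U=BWWR F=GGRG D=GOYB B=BROB
After move 6 (U'): U=WRBW F=YORG R=GGYW B=YROB L=BROW
Query: R face = GGYW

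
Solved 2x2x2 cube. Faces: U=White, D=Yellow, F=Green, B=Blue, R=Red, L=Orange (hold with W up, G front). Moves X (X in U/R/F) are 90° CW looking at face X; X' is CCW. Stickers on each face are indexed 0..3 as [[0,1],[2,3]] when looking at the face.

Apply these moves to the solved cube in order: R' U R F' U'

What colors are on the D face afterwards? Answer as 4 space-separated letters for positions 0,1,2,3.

Answer: W O Y O

Derivation:
After move 1 (R'): R=RRRR U=WBWB F=GWGW D=YGYG B=YBYB
After move 2 (U): U=WWBB F=RRGW R=YBRR B=OOYB L=GWOO
After move 3 (R): R=RYRB U=WRBW F=RGGG D=YYYO B=BOWB
After move 4 (F'): F=GGRG U=WRRR R=YYYB D=WOYO L=GWOB
After move 5 (U'): U=RRWR F=GWRG R=GGYB B=YYWB L=BOOB
Query: D face = WOYO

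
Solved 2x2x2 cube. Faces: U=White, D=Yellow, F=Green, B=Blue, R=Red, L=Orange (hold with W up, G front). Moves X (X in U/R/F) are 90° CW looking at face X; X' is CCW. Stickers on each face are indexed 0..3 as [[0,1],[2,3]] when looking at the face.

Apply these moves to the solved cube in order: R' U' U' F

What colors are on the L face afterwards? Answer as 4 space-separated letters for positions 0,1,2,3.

Answer: R Y O G

Derivation:
After move 1 (R'): R=RRRR U=WBWB F=GWGW D=YGYG B=YBYB
After move 2 (U'): U=BBWW F=OOGW R=GWRR B=RRYB L=YBOO
After move 3 (U'): U=BWBW F=YBGW R=OORR B=GWYB L=RROO
After move 4 (F): F=GYWB U=BWOR R=BOWR D=ROYG L=RYOG
Query: L face = RYOG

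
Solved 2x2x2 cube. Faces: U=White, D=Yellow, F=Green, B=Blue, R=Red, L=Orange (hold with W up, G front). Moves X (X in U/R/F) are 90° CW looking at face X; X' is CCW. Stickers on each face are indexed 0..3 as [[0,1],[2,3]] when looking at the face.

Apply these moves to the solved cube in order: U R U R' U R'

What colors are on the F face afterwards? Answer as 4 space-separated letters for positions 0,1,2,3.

Answer: O W G W

Derivation:
After move 1 (U): U=WWWW F=RRGG R=BBRR B=OOBB L=GGOO
After move 2 (R): R=RBRB U=WRWG F=RYGY D=YBYO B=WOWB
After move 3 (U): U=WWGR F=RBGY R=WORB B=GGWB L=RYOO
After move 4 (R'): R=OBWR U=WWGG F=RWGR D=YBYY B=OGBB
After move 5 (U): U=GWGW F=OBGR R=OGWR B=RYBB L=RWOO
After move 6 (R'): R=GROW U=GBGR F=OWGW D=YBYR B=YYBB
Query: F face = OWGW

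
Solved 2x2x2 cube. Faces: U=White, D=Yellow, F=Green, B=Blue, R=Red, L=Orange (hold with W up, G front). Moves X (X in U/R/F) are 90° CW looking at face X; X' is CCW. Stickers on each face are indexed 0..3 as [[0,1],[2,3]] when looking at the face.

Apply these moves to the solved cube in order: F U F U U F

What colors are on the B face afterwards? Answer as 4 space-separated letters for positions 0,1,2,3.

Answer: G W B B

Derivation:
After move 1 (F): F=GGGG U=WWOO R=WRWR D=RRYY L=OYOY
After move 2 (U): U=OWOW F=WRGG R=BBWR B=OYBB L=GGOY
After move 3 (F): F=GWGR U=OWYG R=OBWR D=WBYY L=GROR
After move 4 (U): U=YOGW F=OBGR R=OYWR B=GRBB L=GWOR
After move 5 (U): U=GYWO F=OYGR R=GRWR B=GWBB L=OBOR
After move 6 (F): F=GORY U=GYRB R=WROR D=WGYY L=OWOB
Query: B face = GWBB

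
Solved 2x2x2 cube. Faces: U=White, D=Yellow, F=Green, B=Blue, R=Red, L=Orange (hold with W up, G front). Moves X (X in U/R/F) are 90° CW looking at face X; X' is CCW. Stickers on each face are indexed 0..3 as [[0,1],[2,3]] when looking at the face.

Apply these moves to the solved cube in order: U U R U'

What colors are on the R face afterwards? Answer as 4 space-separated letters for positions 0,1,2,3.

After move 1 (U): U=WWWW F=RRGG R=BBRR B=OOBB L=GGOO
After move 2 (U): U=WWWW F=BBGG R=OORR B=GGBB L=RROO
After move 3 (R): R=RORO U=WBWG F=BYGY D=YBYG B=WGWB
After move 4 (U'): U=BGWW F=RRGY R=BYRO B=ROWB L=WGOO
Query: R face = BYRO

Answer: B Y R O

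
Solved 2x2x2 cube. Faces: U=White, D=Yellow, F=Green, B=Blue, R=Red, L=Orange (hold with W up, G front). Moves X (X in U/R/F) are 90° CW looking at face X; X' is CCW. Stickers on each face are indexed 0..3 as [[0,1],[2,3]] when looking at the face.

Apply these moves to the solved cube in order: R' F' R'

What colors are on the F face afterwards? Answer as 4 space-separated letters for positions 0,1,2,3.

Answer: W B G R

Derivation:
After move 1 (R'): R=RRRR U=WBWB F=GWGW D=YGYG B=YBYB
After move 2 (F'): F=WWGG U=WBRR R=GRYR D=OOYG L=OBOW
After move 3 (R'): R=RRGY U=WYRY F=WBGR D=OWYG B=GBOB
Query: F face = WBGR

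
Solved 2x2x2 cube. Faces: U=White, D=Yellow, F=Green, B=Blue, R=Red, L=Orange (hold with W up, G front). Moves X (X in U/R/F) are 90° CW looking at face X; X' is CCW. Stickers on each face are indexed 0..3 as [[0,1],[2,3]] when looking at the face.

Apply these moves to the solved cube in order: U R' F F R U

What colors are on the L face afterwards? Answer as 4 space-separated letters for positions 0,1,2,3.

After move 1 (U): U=WWWW F=RRGG R=BBRR B=OOBB L=GGOO
After move 2 (R'): R=BRBR U=WBWO F=RWGW D=YRYG B=YOYB
After move 3 (F): F=GRWW U=WBOG R=WROR D=BBYG L=GYOR
After move 4 (F): F=WGWR U=WBRY R=ORGR D=OWYG L=GBOB
After move 5 (R): R=GORR U=WGRR F=WWWG D=OYYY B=YOBB
After move 6 (U): U=RWRG F=GOWG R=YORR B=GBBB L=WWOB
Query: L face = WWOB

Answer: W W O B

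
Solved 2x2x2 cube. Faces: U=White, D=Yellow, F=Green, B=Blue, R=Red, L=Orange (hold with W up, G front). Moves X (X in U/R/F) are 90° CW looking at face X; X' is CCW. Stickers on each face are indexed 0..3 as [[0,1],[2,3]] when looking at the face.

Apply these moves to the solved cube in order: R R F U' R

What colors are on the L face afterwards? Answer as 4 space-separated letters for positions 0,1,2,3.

After move 1 (R): R=RRRR U=WGWG F=GYGY D=YBYB B=WBWB
After move 2 (R): R=RRRR U=WYWY F=GBGB D=YWYW B=GBGB
After move 3 (F): F=GGBB U=WYOO R=WRYR D=RRYW L=OYOW
After move 4 (U'): U=YOWO F=OYBB R=GGYR B=WRGB L=GBOW
After move 5 (R): R=YGRG U=YYWB F=ORBW D=RGYW B=OROB
Query: L face = GBOW

Answer: G B O W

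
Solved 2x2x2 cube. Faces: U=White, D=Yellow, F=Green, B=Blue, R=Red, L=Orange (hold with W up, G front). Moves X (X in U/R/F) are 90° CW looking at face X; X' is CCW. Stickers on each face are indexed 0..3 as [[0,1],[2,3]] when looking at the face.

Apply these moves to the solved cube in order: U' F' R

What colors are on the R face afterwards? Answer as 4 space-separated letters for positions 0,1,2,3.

After move 1 (U'): U=WWWW F=OOGG R=GGRR B=RRBB L=BBOO
After move 2 (F'): F=OGOG U=WWGR R=YGYR D=BOYY L=BWOW
After move 3 (R): R=YYRG U=WGGG F=OOOY D=BBYR B=RRWB
Query: R face = YYRG

Answer: Y Y R G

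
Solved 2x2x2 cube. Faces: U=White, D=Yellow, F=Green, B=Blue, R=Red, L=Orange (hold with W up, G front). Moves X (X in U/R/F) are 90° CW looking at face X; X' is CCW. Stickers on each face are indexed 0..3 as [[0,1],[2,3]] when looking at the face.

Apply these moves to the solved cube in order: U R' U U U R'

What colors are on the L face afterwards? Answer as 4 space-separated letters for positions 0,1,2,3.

After move 1 (U): U=WWWW F=RRGG R=BBRR B=OOBB L=GGOO
After move 2 (R'): R=BRBR U=WBWO F=RWGW D=YRYG B=YOYB
After move 3 (U): U=WWOB F=BRGW R=YOBR B=GGYB L=RWOO
After move 4 (U): U=OWBW F=YOGW R=GGBR B=RWYB L=BROO
After move 5 (U): U=BOWW F=GGGW R=RWBR B=BRYB L=YOOO
After move 6 (R'): R=WRRB U=BYWB F=GOGW D=YGYW B=GRRB
Query: L face = YOOO

Answer: Y O O O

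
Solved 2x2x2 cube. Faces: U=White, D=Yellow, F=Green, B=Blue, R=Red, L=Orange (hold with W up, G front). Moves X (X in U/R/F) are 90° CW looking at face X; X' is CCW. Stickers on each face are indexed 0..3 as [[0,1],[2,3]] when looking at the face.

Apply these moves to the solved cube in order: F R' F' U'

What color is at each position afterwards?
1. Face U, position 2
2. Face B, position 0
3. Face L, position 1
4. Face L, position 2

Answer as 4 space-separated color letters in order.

Answer: W G B O

Derivation:
After move 1 (F): F=GGGG U=WWOO R=WRWR D=RRYY L=OYOY
After move 2 (R'): R=RRWW U=WBOB F=GWGO D=RGYG B=YBRB
After move 3 (F'): F=WOGG U=WBRW R=GRRW D=YYYG L=OBOO
After move 4 (U'): U=BWWR F=OBGG R=WORW B=GRRB L=YBOO
Query 1: U[2] = W
Query 2: B[0] = G
Query 3: L[1] = B
Query 4: L[2] = O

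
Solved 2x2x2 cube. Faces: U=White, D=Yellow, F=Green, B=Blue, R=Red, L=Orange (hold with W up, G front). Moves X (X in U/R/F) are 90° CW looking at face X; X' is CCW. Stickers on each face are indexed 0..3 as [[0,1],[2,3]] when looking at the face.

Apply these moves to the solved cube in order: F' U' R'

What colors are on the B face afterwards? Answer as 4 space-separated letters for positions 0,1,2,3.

Answer: Y R O B

Derivation:
After move 1 (F'): F=GGGG U=WWRR R=YRYR D=OOYY L=OWOW
After move 2 (U'): U=WRWR F=OWGG R=GGYR B=YRBB L=BBOW
After move 3 (R'): R=GRGY U=WBWY F=ORGR D=OWYG B=YROB
Query: B face = YROB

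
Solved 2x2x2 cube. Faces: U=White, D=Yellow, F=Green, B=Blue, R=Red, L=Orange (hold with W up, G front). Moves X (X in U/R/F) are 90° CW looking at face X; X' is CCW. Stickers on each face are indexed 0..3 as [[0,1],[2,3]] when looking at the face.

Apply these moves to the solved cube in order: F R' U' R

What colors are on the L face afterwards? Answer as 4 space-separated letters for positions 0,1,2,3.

Answer: Y B O Y

Derivation:
After move 1 (F): F=GGGG U=WWOO R=WRWR D=RRYY L=OYOY
After move 2 (R'): R=RRWW U=WBOB F=GWGO D=RGYG B=YBRB
After move 3 (U'): U=BBWO F=OYGO R=GWWW B=RRRB L=YBOY
After move 4 (R): R=WGWW U=BYWO F=OGGG D=RRYR B=ORBB
Query: L face = YBOY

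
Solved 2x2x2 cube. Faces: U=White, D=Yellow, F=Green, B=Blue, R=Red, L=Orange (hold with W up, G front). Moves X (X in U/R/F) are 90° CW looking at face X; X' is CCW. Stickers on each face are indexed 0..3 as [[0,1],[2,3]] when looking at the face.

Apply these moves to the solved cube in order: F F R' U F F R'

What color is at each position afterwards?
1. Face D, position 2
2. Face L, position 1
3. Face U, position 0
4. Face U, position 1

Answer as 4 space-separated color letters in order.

Answer: Y O Y W

Derivation:
After move 1 (F): F=GGGG U=WWOO R=WRWR D=RRYY L=OYOY
After move 2 (F): F=GGGG U=WWYY R=OROR D=WWYY L=OROR
After move 3 (R'): R=RROO U=WBYB F=GWGY D=WGYG B=YBWB
After move 4 (U): U=YWBB F=RRGY R=YBOO B=ORWB L=GWOR
After move 5 (F): F=GRYR U=YWRW R=BBBO D=OYYG L=GWOG
After move 6 (F): F=YGRR U=YWGW R=RBWO D=BBYG L=GOOY
After move 7 (R'): R=BORW U=YWGO F=YWRW D=BGYR B=GRBB
Query 1: D[2] = Y
Query 2: L[1] = O
Query 3: U[0] = Y
Query 4: U[1] = W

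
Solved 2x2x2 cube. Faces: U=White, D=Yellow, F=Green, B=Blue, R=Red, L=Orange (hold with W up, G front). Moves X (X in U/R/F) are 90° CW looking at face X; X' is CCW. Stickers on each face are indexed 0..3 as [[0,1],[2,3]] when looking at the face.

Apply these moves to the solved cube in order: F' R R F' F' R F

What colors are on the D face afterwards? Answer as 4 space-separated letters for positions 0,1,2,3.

After move 1 (F'): F=GGGG U=WWRR R=YRYR D=OOYY L=OWOW
After move 2 (R): R=YYRR U=WGRG F=GOGY D=OBYB B=RBWB
After move 3 (R): R=RYRY U=WORY F=GBGB D=OWYR B=GBGB
After move 4 (F'): F=BBGG U=WORR R=WYOY D=WWYR L=OYOR
After move 5 (F'): F=BGBG U=WOWO R=WYWY D=YRYR L=OROR
After move 6 (R): R=WWYY U=WGWG F=BRBR D=YGYG B=OBOB
After move 7 (F): F=BBRR U=WGRR R=WWGY D=YWYG L=OYOG
Query: D face = YWYG

Answer: Y W Y G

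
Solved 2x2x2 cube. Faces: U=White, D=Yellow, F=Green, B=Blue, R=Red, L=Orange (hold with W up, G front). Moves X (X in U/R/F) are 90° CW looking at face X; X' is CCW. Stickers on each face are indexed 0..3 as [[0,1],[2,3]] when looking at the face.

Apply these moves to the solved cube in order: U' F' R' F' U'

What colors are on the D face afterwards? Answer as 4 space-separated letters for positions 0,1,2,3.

Answer: W W Y G

Derivation:
After move 1 (U'): U=WWWW F=OOGG R=GGRR B=RRBB L=BBOO
After move 2 (F'): F=OGOG U=WWGR R=YGYR D=BOYY L=BWOW
After move 3 (R'): R=GRYY U=WBGR F=OWOR D=BGYG B=YROB
After move 4 (F'): F=WROO U=WBGY R=GRBY D=WWYG L=BROG
After move 5 (U'): U=BYWG F=BROO R=WRBY B=GROB L=YROG
Query: D face = WWYG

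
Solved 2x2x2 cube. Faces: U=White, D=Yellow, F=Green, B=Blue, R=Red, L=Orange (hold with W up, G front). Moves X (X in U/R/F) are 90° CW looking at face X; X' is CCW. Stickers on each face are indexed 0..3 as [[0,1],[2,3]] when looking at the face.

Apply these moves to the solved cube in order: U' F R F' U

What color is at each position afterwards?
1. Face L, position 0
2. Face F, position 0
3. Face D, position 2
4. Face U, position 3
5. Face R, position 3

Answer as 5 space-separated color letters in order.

After move 1 (U'): U=WWWW F=OOGG R=GGRR B=RRBB L=BBOO
After move 2 (F): F=GOGO U=WWOB R=WGWR D=RGYY L=BYOY
After move 3 (R): R=WWRG U=WOOO F=GGGY D=RBYR B=BRWB
After move 4 (F'): F=GYGG U=WOWR R=BWRG D=YYYR L=BOOO
After move 5 (U): U=WWRO F=BWGG R=BRRG B=BOWB L=GYOO
Query 1: L[0] = G
Query 2: F[0] = B
Query 3: D[2] = Y
Query 4: U[3] = O
Query 5: R[3] = G

Answer: G B Y O G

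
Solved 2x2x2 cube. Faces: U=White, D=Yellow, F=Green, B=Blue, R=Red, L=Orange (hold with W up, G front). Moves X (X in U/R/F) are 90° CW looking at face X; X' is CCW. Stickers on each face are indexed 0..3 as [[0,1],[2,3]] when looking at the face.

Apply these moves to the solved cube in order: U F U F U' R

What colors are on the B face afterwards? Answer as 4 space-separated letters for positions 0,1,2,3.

Answer: Y O R B

Derivation:
After move 1 (U): U=WWWW F=RRGG R=BBRR B=OOBB L=GGOO
After move 2 (F): F=GRGR U=WWOG R=WBWR D=RBYY L=GYOY
After move 3 (U): U=OWGW F=WBGR R=OOWR B=GYBB L=GROY
After move 4 (F): F=GWRB U=OWYR R=GOWR D=WOYY L=GROB
After move 5 (U'): U=WROY F=GRRB R=GWWR B=GOBB L=GYOB
After move 6 (R): R=WGRW U=WROB F=GORY D=WBYG B=YORB
Query: B face = YORB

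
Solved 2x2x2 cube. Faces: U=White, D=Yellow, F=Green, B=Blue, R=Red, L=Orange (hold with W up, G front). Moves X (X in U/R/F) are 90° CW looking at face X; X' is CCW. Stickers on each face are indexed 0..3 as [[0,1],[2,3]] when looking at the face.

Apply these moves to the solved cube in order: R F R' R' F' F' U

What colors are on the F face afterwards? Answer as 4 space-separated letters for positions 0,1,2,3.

After move 1 (R): R=RRRR U=WGWG F=GYGY D=YBYB B=WBWB
After move 2 (F): F=GGYY U=WGOO R=WRGR D=RRYB L=OYOB
After move 3 (R'): R=RRWG U=WWOW F=GGYO D=RGYY B=BBRB
After move 4 (R'): R=RGRW U=WROB F=GWYW D=RGYO B=YBGB
After move 5 (F'): F=WWGY U=WRRR R=GGRW D=YBYO L=OBOO
After move 6 (F'): F=WYWG U=WRGR R=BGYW D=BOYO L=OROR
After move 7 (U): U=GWRR F=BGWG R=YBYW B=ORGB L=WYOR
Query: F face = BGWG

Answer: B G W G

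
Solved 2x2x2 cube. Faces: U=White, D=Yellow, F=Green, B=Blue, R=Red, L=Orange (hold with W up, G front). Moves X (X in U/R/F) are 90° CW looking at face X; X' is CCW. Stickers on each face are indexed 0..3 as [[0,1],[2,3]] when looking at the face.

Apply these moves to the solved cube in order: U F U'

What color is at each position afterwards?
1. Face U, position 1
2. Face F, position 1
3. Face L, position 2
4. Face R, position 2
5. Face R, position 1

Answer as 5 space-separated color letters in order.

Answer: G Y O W R

Derivation:
After move 1 (U): U=WWWW F=RRGG R=BBRR B=OOBB L=GGOO
After move 2 (F): F=GRGR U=WWOG R=WBWR D=RBYY L=GYOY
After move 3 (U'): U=WGWO F=GYGR R=GRWR B=WBBB L=OOOY
Query 1: U[1] = G
Query 2: F[1] = Y
Query 3: L[2] = O
Query 4: R[2] = W
Query 5: R[1] = R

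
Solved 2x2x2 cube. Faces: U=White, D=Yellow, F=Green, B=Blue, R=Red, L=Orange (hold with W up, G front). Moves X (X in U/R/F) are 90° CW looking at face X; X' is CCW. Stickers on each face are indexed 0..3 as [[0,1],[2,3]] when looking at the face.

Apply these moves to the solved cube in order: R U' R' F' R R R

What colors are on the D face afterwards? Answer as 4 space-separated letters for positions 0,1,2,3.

After move 1 (R): R=RRRR U=WGWG F=GYGY D=YBYB B=WBWB
After move 2 (U'): U=GGWW F=OOGY R=GYRR B=RRWB L=WBOO
After move 3 (R'): R=YRGR U=GWWR F=OGGW D=YOYY B=BRBB
After move 4 (F'): F=GWOG U=GWYG R=ORYR D=BOYY L=WROW
After move 5 (R): R=YORR U=GWYG F=GOOY D=BBYB B=GRWB
After move 6 (R): R=RYRO U=GOYY F=GBOB D=BWYG B=GRWB
After move 7 (R): R=RROY U=GBYB F=GWOG D=BWYG B=YROB
Query: D face = BWYG

Answer: B W Y G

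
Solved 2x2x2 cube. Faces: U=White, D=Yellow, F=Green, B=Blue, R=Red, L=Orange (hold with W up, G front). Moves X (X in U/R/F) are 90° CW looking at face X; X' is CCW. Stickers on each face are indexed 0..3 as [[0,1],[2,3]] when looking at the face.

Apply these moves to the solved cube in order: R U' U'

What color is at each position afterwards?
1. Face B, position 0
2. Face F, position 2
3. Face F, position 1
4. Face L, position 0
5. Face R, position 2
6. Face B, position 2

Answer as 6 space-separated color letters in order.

After move 1 (R): R=RRRR U=WGWG F=GYGY D=YBYB B=WBWB
After move 2 (U'): U=GGWW F=OOGY R=GYRR B=RRWB L=WBOO
After move 3 (U'): U=GWGW F=WBGY R=OORR B=GYWB L=RROO
Query 1: B[0] = G
Query 2: F[2] = G
Query 3: F[1] = B
Query 4: L[0] = R
Query 5: R[2] = R
Query 6: B[2] = W

Answer: G G B R R W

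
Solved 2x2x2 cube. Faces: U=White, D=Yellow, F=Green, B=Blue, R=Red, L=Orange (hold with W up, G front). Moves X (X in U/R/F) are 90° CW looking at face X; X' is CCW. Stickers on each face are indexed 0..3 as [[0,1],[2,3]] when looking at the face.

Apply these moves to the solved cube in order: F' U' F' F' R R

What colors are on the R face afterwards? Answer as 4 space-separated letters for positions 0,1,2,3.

After move 1 (F'): F=GGGG U=WWRR R=YRYR D=OOYY L=OWOW
After move 2 (U'): U=WRWR F=OWGG R=GGYR B=YRBB L=BBOW
After move 3 (F'): F=WGOG U=WRGY R=OGOR D=BWYY L=BROW
After move 4 (F'): F=GGWO U=WROO R=WGBR D=RWYY L=BYOG
After move 5 (R): R=BWRG U=WGOO F=GWWY D=RBYY B=ORRB
After move 6 (R): R=RBGW U=WWOY F=GBWY D=RRYO B=ORGB
Query: R face = RBGW

Answer: R B G W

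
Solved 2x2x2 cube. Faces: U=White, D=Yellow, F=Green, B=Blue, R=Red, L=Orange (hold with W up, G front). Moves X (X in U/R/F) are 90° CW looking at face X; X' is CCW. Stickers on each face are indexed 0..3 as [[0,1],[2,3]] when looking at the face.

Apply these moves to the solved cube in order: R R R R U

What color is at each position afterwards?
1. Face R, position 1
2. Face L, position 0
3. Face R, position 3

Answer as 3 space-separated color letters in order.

After move 1 (R): R=RRRR U=WGWG F=GYGY D=YBYB B=WBWB
After move 2 (R): R=RRRR U=WYWY F=GBGB D=YWYW B=GBGB
After move 3 (R): R=RRRR U=WBWB F=GWGW D=YGYG B=YBYB
After move 4 (R): R=RRRR U=WWWW F=GGGG D=YYYY B=BBBB
After move 5 (U): U=WWWW F=RRGG R=BBRR B=OOBB L=GGOO
Query 1: R[1] = B
Query 2: L[0] = G
Query 3: R[3] = R

Answer: B G R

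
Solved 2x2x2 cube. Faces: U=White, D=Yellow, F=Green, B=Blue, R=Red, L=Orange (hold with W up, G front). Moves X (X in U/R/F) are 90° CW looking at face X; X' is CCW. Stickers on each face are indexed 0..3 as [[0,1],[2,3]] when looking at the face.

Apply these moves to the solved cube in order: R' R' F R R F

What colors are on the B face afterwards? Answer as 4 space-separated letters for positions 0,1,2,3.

After move 1 (R'): R=RRRR U=WBWB F=GWGW D=YGYG B=YBYB
After move 2 (R'): R=RRRR U=WYWY F=GBGB D=YWYW B=GBGB
After move 3 (F): F=GGBB U=WYOO R=WRYR D=RRYW L=OYOW
After move 4 (R): R=YWRR U=WGOB F=GRBW D=RGYG B=OBYB
After move 5 (R): R=RYRW U=WROW F=GGBG D=RYYO B=BBGB
After move 6 (F): F=BGGG U=WRWY R=OYWW D=RRYO L=OROY
Query: B face = BBGB

Answer: B B G B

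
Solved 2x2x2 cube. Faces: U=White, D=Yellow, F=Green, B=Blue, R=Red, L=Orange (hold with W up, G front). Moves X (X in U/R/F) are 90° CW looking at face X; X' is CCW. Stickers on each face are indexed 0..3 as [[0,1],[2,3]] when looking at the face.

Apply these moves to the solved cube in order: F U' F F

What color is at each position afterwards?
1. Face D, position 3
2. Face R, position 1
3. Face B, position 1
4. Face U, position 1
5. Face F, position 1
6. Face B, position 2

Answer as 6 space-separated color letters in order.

Answer: Y G R O G B

Derivation:
After move 1 (F): F=GGGG U=WWOO R=WRWR D=RRYY L=OYOY
After move 2 (U'): U=WOWO F=OYGG R=GGWR B=WRBB L=BBOY
After move 3 (F): F=GOGY U=WOYB R=WGOR D=WGYY L=BROR
After move 4 (F): F=GGYO U=WORR R=YGBR D=OWYY L=BWOG
Query 1: D[3] = Y
Query 2: R[1] = G
Query 3: B[1] = R
Query 4: U[1] = O
Query 5: F[1] = G
Query 6: B[2] = B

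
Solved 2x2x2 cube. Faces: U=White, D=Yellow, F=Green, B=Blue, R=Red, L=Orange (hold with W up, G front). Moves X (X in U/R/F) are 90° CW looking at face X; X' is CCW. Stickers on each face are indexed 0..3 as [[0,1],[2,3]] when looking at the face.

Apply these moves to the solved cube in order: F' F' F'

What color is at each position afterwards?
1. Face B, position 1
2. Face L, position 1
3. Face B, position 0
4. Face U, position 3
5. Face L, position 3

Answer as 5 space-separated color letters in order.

After move 1 (F'): F=GGGG U=WWRR R=YRYR D=OOYY L=OWOW
After move 2 (F'): F=GGGG U=WWYY R=OROR D=WWYY L=OROR
After move 3 (F'): F=GGGG U=WWOO R=WRWR D=RRYY L=OYOY
Query 1: B[1] = B
Query 2: L[1] = Y
Query 3: B[0] = B
Query 4: U[3] = O
Query 5: L[3] = Y

Answer: B Y B O Y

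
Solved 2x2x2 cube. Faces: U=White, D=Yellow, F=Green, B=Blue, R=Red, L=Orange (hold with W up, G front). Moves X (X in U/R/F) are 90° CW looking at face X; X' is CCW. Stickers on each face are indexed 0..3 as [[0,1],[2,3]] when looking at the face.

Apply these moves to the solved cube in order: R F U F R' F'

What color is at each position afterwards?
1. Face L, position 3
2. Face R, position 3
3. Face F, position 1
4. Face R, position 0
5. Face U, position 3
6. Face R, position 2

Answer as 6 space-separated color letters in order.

After move 1 (R): R=RRRR U=WGWG F=GYGY D=YBYB B=WBWB
After move 2 (F): F=GGYY U=WGOO R=WRGR D=RRYB L=OYOB
After move 3 (U): U=OWOG F=WRYY R=WBGR B=OYWB L=GGOB
After move 4 (F): F=YWYR U=OWBG R=OBGR D=GWYB L=GROR
After move 5 (R'): R=BROG U=OWBO F=YWYG D=GWYR B=BYWB
After move 6 (F'): F=WGYY U=OWBO R=WRGG D=RRYR L=GOOB
Query 1: L[3] = B
Query 2: R[3] = G
Query 3: F[1] = G
Query 4: R[0] = W
Query 5: U[3] = O
Query 6: R[2] = G

Answer: B G G W O G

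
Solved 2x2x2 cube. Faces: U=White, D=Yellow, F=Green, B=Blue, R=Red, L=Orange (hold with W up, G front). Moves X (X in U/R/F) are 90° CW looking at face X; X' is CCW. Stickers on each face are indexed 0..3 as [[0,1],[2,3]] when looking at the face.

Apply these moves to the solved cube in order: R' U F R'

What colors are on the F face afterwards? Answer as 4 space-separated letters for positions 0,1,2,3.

After move 1 (R'): R=RRRR U=WBWB F=GWGW D=YGYG B=YBYB
After move 2 (U): U=WWBB F=RRGW R=YBRR B=OOYB L=GWOO
After move 3 (F): F=GRWR U=WWOW R=BBBR D=RYYG L=GYOG
After move 4 (R'): R=BRBB U=WYOO F=GWWW D=RRYR B=GOYB
Query: F face = GWWW

Answer: G W W W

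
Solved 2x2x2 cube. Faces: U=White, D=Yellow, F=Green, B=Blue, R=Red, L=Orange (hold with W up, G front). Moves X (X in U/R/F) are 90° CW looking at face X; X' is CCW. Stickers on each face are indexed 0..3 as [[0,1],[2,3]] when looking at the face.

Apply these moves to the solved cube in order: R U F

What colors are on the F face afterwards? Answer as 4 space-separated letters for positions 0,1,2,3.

After move 1 (R): R=RRRR U=WGWG F=GYGY D=YBYB B=WBWB
After move 2 (U): U=WWGG F=RRGY R=WBRR B=OOWB L=GYOO
After move 3 (F): F=GRYR U=WWOY R=GBGR D=RWYB L=GYOB
Query: F face = GRYR

Answer: G R Y R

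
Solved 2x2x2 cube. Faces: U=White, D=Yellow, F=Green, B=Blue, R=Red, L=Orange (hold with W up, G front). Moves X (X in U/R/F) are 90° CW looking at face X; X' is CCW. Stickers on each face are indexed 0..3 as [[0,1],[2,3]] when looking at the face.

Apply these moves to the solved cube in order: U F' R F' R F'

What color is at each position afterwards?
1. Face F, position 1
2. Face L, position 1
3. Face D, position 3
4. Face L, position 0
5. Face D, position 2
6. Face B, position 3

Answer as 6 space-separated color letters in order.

Answer: O R R G Y B

Derivation:
After move 1 (U): U=WWWW F=RRGG R=BBRR B=OOBB L=GGOO
After move 2 (F'): F=RGRG U=WWBR R=YBYR D=GOYY L=GWOW
After move 3 (R): R=YYRB U=WGBG F=RORY D=GBYO B=ROWB
After move 4 (F'): F=OYRR U=WGYR R=BYGB D=WWYO L=GGOB
After move 5 (R): R=GBBY U=WYYR F=OWRO D=WWYR B=ROGB
After move 6 (F'): F=WOOR U=WYGB R=WBWY D=GBYR L=GROY
Query 1: F[1] = O
Query 2: L[1] = R
Query 3: D[3] = R
Query 4: L[0] = G
Query 5: D[2] = Y
Query 6: B[3] = B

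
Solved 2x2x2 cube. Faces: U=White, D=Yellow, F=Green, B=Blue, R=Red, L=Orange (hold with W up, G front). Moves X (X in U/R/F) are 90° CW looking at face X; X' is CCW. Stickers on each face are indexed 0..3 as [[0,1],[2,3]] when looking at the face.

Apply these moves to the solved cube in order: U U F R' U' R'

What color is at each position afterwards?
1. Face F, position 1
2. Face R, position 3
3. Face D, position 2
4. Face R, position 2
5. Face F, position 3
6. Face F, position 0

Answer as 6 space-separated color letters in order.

Answer: G W Y G O R

Derivation:
After move 1 (U): U=WWWW F=RRGG R=BBRR B=OOBB L=GGOO
After move 2 (U): U=WWWW F=BBGG R=OORR B=GGBB L=RROO
After move 3 (F): F=GBGB U=WWOR R=WOWR D=ROYY L=RYOY
After move 4 (R'): R=ORWW U=WBOG F=GWGR D=RBYB B=YGOB
After move 5 (U'): U=BGWO F=RYGR R=GWWW B=OROB L=YGOY
After move 6 (R'): R=WWGW U=BOWO F=RGGO D=RYYR B=BRBB
Query 1: F[1] = G
Query 2: R[3] = W
Query 3: D[2] = Y
Query 4: R[2] = G
Query 5: F[3] = O
Query 6: F[0] = R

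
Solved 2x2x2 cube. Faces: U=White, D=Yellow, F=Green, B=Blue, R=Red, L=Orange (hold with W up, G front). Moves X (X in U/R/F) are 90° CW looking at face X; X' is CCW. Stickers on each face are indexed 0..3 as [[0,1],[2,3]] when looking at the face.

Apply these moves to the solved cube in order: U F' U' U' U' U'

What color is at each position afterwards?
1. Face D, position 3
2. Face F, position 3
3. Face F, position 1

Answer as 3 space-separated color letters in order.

Answer: Y G G

Derivation:
After move 1 (U): U=WWWW F=RRGG R=BBRR B=OOBB L=GGOO
After move 2 (F'): F=RGRG U=WWBR R=YBYR D=GOYY L=GWOW
After move 3 (U'): U=WRWB F=GWRG R=RGYR B=YBBB L=OOOW
After move 4 (U'): U=RBWW F=OORG R=GWYR B=RGBB L=YBOW
After move 5 (U'): U=BWRW F=YBRG R=OOYR B=GWBB L=RGOW
After move 6 (U'): U=WWBR F=RGRG R=YBYR B=OOBB L=GWOW
Query 1: D[3] = Y
Query 2: F[3] = G
Query 3: F[1] = G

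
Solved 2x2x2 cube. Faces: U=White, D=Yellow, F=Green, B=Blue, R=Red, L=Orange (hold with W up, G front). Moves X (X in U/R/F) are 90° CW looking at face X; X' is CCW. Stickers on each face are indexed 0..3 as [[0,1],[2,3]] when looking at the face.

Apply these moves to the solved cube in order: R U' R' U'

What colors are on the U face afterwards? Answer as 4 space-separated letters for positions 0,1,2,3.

After move 1 (R): R=RRRR U=WGWG F=GYGY D=YBYB B=WBWB
After move 2 (U'): U=GGWW F=OOGY R=GYRR B=RRWB L=WBOO
After move 3 (R'): R=YRGR U=GWWR F=OGGW D=YOYY B=BRBB
After move 4 (U'): U=WRGW F=WBGW R=OGGR B=YRBB L=BROO
Query: U face = WRGW

Answer: W R G W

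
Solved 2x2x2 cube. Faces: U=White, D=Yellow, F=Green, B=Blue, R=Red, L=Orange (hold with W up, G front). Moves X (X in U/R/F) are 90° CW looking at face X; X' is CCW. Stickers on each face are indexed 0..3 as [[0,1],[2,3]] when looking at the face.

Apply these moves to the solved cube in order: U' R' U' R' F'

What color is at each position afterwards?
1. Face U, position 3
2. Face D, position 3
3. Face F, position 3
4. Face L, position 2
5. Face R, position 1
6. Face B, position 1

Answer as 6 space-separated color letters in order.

After move 1 (U'): U=WWWW F=OOGG R=GGRR B=RRBB L=BBOO
After move 2 (R'): R=GRGR U=WBWR F=OWGW D=YOYG B=YRYB
After move 3 (U'): U=BRWW F=BBGW R=OWGR B=GRYB L=YROO
After move 4 (R'): R=WROG U=BYWG F=BRGW D=YBYW B=GROB
After move 5 (F'): F=RWBG U=BYWO R=BRYG D=ROYW L=YGOW
Query 1: U[3] = O
Query 2: D[3] = W
Query 3: F[3] = G
Query 4: L[2] = O
Query 5: R[1] = R
Query 6: B[1] = R

Answer: O W G O R R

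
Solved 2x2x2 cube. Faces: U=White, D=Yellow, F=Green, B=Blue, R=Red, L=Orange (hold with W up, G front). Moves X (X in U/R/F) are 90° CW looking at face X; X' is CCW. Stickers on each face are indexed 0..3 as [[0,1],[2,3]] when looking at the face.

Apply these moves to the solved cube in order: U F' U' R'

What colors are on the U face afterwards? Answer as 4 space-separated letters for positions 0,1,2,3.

Answer: W B W Y

Derivation:
After move 1 (U): U=WWWW F=RRGG R=BBRR B=OOBB L=GGOO
After move 2 (F'): F=RGRG U=WWBR R=YBYR D=GOYY L=GWOW
After move 3 (U'): U=WRWB F=GWRG R=RGYR B=YBBB L=OOOW
After move 4 (R'): R=GRRY U=WBWY F=GRRB D=GWYG B=YBOB
Query: U face = WBWY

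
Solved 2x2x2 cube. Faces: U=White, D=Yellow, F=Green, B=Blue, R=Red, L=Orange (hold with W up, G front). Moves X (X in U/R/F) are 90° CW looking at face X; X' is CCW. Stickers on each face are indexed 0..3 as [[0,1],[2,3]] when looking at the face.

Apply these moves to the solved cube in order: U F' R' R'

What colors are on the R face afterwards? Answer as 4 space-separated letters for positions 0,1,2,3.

After move 1 (U): U=WWWW F=RRGG R=BBRR B=OOBB L=GGOO
After move 2 (F'): F=RGRG U=WWBR R=YBYR D=GOYY L=GWOW
After move 3 (R'): R=BRYY U=WBBO F=RWRR D=GGYG B=YOOB
After move 4 (R'): R=RYBY U=WOBY F=RBRO D=GWYR B=GOGB
Query: R face = RYBY

Answer: R Y B Y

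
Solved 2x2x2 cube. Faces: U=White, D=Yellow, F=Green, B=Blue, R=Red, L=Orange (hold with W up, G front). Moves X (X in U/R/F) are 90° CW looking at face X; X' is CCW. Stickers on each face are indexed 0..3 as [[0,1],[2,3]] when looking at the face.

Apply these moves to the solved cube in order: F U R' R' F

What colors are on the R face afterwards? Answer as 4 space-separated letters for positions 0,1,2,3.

Answer: O W Y B

Derivation:
After move 1 (F): F=GGGG U=WWOO R=WRWR D=RRYY L=OYOY
After move 2 (U): U=OWOW F=WRGG R=BBWR B=OYBB L=GGOY
After move 3 (R'): R=BRBW U=OBOO F=WWGW D=RRYG B=YYRB
After move 4 (R'): R=RWBB U=OROY F=WBGO D=RWYW B=GYRB
After move 5 (F): F=GWOB U=ORYG R=OWYB D=BRYW L=GROW
Query: R face = OWYB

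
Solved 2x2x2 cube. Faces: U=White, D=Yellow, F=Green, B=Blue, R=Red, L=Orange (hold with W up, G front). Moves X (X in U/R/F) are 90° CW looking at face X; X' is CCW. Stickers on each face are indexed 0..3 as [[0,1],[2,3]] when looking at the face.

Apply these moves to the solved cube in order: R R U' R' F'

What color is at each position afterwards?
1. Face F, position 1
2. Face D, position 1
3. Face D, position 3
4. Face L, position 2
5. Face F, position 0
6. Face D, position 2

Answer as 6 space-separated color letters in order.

Answer: W O B O Y Y

Derivation:
After move 1 (R): R=RRRR U=WGWG F=GYGY D=YBYB B=WBWB
After move 2 (R): R=RRRR U=WYWY F=GBGB D=YWYW B=GBGB
After move 3 (U'): U=YYWW F=OOGB R=GBRR B=RRGB L=GBOO
After move 4 (R'): R=BRGR U=YGWR F=OYGW D=YOYB B=WRWB
After move 5 (F'): F=YWOG U=YGBG R=ORYR D=BOYB L=GROW
Query 1: F[1] = W
Query 2: D[1] = O
Query 3: D[3] = B
Query 4: L[2] = O
Query 5: F[0] = Y
Query 6: D[2] = Y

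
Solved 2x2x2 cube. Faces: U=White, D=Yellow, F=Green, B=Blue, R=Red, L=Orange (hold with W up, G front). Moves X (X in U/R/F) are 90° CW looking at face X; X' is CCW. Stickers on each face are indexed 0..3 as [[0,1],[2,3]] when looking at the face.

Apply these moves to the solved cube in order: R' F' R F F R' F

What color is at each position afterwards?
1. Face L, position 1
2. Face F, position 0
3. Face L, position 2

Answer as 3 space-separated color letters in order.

Answer: G O O

Derivation:
After move 1 (R'): R=RRRR U=WBWB F=GWGW D=YGYG B=YBYB
After move 2 (F'): F=WWGG U=WBRR R=GRYR D=OOYG L=OBOW
After move 3 (R): R=YGRR U=WWRG F=WOGG D=OYYY B=RBBB
After move 4 (F): F=GWGO U=WWWB R=RGGR D=RYYY L=OOOY
After move 5 (F): F=GGOW U=WWYO R=WGBR D=GRYY L=OROY
After move 6 (R'): R=GRWB U=WBYR F=GWOO D=GGYW B=YBRB
After move 7 (F): F=OGOW U=WBYR R=YRRB D=WGYW L=OGOG
Query 1: L[1] = G
Query 2: F[0] = O
Query 3: L[2] = O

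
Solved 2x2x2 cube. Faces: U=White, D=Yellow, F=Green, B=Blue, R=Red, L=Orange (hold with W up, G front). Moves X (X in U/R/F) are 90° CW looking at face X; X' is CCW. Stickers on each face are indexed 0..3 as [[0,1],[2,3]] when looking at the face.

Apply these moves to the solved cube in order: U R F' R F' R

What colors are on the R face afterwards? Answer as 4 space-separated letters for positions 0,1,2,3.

After move 1 (U): U=WWWW F=RRGG R=BBRR B=OOBB L=GGOO
After move 2 (R): R=RBRB U=WRWG F=RYGY D=YBYO B=WOWB
After move 3 (F'): F=YYRG U=WRRR R=BBYB D=GOYO L=GGOW
After move 4 (R): R=YBBB U=WYRG F=YORO D=GWYW B=RORB
After move 5 (F'): F=OOYR U=WYYB R=WBGB D=GWYW L=GGOR
After move 6 (R): R=GWBB U=WOYR F=OWYW D=GRYR B=BOYB
Query: R face = GWBB

Answer: G W B B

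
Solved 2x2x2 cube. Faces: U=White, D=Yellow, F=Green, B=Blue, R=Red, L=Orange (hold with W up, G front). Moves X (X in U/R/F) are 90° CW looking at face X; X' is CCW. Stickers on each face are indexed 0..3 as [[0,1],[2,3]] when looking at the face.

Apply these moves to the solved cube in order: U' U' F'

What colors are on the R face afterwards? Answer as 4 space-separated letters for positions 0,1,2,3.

After move 1 (U'): U=WWWW F=OOGG R=GGRR B=RRBB L=BBOO
After move 2 (U'): U=WWWW F=BBGG R=OORR B=GGBB L=RROO
After move 3 (F'): F=BGBG U=WWOR R=YOYR D=ROYY L=RWOW
Query: R face = YOYR

Answer: Y O Y R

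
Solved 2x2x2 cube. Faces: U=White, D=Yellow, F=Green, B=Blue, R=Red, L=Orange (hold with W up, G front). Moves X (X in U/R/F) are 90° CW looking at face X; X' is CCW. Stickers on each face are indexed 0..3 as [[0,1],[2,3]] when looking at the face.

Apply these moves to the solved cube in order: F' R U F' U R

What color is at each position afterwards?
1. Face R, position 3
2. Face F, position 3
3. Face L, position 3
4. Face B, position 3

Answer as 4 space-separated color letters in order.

After move 1 (F'): F=GGGG U=WWRR R=YRYR D=OOYY L=OWOW
After move 2 (R): R=YYRR U=WGRG F=GOGY D=OBYB B=RBWB
After move 3 (U): U=RWGG F=YYGY R=RBRR B=OWWB L=GOOW
After move 4 (F'): F=YYYG U=RWRR R=BBOR D=OWYB L=GGOG
After move 5 (U): U=RRRW F=BBYG R=OWOR B=GGWB L=YYOG
After move 6 (R): R=OORW U=RBRG F=BWYB D=OWYG B=WGRB
Query 1: R[3] = W
Query 2: F[3] = B
Query 3: L[3] = G
Query 4: B[3] = B

Answer: W B G B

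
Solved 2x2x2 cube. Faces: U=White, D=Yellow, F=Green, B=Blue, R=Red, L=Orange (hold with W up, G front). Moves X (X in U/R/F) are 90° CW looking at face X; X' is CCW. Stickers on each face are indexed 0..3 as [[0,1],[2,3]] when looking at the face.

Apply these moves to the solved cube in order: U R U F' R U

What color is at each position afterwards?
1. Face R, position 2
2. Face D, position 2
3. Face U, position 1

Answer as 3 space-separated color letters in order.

Answer: B Y W

Derivation:
After move 1 (U): U=WWWW F=RRGG R=BBRR B=OOBB L=GGOO
After move 2 (R): R=RBRB U=WRWG F=RYGY D=YBYO B=WOWB
After move 3 (U): U=WWGR F=RBGY R=WORB B=GGWB L=RYOO
After move 4 (F'): F=BYRG U=WWWR R=BOYB D=YOYO L=RROG
After move 5 (R): R=YBBO U=WYWG F=BORO D=YWYG B=RGWB
After move 6 (U): U=WWGY F=YBRO R=RGBO B=RRWB L=BOOG
Query 1: R[2] = B
Query 2: D[2] = Y
Query 3: U[1] = W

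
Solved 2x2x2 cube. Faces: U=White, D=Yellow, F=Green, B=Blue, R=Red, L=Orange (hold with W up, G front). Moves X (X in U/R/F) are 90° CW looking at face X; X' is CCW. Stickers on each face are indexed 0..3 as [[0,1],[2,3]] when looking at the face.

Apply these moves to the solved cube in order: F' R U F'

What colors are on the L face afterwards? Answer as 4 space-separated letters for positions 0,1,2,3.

Answer: G G O G

Derivation:
After move 1 (F'): F=GGGG U=WWRR R=YRYR D=OOYY L=OWOW
After move 2 (R): R=YYRR U=WGRG F=GOGY D=OBYB B=RBWB
After move 3 (U): U=RWGG F=YYGY R=RBRR B=OWWB L=GOOW
After move 4 (F'): F=YYYG U=RWRR R=BBOR D=OWYB L=GGOG
Query: L face = GGOG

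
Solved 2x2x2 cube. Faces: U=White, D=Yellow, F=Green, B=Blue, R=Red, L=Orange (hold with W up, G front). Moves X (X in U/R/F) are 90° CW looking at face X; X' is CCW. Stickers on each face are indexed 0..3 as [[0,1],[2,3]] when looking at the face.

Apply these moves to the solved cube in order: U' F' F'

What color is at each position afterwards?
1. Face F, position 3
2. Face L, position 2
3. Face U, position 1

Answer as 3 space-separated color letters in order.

Answer: O O W

Derivation:
After move 1 (U'): U=WWWW F=OOGG R=GGRR B=RRBB L=BBOO
After move 2 (F'): F=OGOG U=WWGR R=YGYR D=BOYY L=BWOW
After move 3 (F'): F=GGOO U=WWYY R=OGBR D=WWYY L=BROG
Query 1: F[3] = O
Query 2: L[2] = O
Query 3: U[1] = W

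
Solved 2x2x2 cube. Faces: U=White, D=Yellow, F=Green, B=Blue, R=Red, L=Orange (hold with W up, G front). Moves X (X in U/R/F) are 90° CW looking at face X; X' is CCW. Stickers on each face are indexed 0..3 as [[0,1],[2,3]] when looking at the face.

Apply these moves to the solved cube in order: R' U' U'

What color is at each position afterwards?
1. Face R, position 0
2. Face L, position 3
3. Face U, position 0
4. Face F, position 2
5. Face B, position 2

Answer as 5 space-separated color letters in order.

After move 1 (R'): R=RRRR U=WBWB F=GWGW D=YGYG B=YBYB
After move 2 (U'): U=BBWW F=OOGW R=GWRR B=RRYB L=YBOO
After move 3 (U'): U=BWBW F=YBGW R=OORR B=GWYB L=RROO
Query 1: R[0] = O
Query 2: L[3] = O
Query 3: U[0] = B
Query 4: F[2] = G
Query 5: B[2] = Y

Answer: O O B G Y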